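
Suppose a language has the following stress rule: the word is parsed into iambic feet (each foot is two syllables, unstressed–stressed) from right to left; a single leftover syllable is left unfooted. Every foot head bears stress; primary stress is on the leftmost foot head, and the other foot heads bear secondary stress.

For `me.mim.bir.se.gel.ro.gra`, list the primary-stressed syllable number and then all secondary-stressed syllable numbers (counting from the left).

Parse right to left into iambic (σˈσ) feet: me (mim.ˈbir) (se.ˈgel) (ro.ˈgra). Syllable 1 is left unfooted.
Foot heads (stressed positions): 3, 5, 7.
End Rule Leftmost: primary stress on the leftmost head = syllable 3.
Secondary stress on 5, 7: me.mim.ˈbir.se.ˌgel.ro.ˌgra.

primary 3, secondary 5, 7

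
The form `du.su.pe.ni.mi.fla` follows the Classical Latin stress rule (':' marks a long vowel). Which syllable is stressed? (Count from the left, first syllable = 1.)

Classical Latin: stress the penult if heavy (long vowel or closed), else the antepenult.
Weights: 4 ni L, 5 mi L, 6 fla L.
The penult (syllable 5, mi) is light, so stress falls on the antepenult (syllable 4, ni).
Stress on syllable 4: du.su.pe.ˈni.mi.fla.

4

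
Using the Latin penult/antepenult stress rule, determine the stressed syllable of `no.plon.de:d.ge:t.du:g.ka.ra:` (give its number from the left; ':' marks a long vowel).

Classical Latin: stress the penult if heavy (long vowel or closed), else the antepenult.
Weights: 5 du:g H, 6 ka L, 7 ra: H.
The penult (syllable 6, ka) is light, so stress falls on the antepenult (syllable 5, du:g).
Stress on syllable 5: no.plon.de:d.ge:t.ˈdu:g.ka.ra:.

5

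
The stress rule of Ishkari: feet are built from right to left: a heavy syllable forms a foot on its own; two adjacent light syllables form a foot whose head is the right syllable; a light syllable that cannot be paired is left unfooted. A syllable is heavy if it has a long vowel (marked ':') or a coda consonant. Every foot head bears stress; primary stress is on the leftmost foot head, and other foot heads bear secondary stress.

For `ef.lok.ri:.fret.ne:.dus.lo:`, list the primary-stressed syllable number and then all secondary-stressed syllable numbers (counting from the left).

primary 1, secondary 2, 3, 4, 5, 6, 7

Weights: 1 ef H, 2 lok H, 3 ri: H, 4 fret H, 5 ne: H, 6 dus H, 7 lo: H.
Parse right to left (heavy = foot alone; LL = one foot; stranded L unfooted): (ˈef) (ˈlok) (ˈri:) (ˈfret) (ˈne:) (ˈdus) (ˈlo:).
Foot heads: 1, 2, 3, 4, 5, 6, 7.
Primary stress on the leftmost head = syllable 1.
Secondary stress on 2, 3, 4, 5, 6, 7: ˈef.ˌlok.ˌri:.ˌfret.ˌne:.ˌdus.ˌlo:.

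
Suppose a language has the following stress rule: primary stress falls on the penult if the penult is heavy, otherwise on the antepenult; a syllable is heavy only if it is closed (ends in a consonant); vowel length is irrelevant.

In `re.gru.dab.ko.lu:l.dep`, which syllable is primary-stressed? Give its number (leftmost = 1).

Weights: 4 ko L, 5 lu:l H, 6 dep H.
The penult (syllable 5, lu:l) is heavy, so it takes stress.
Primary stress: syllable 5 → re.gru.dab.ko.ˈlu:l.dep.

5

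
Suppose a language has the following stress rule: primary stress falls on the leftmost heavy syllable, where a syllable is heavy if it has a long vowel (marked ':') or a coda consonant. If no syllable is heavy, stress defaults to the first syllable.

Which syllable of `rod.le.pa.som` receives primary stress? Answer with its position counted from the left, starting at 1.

Weights: 1 rod H, 2 le L, 3 pa L, 4 som H.
Heavy syllables in the domain: 1, 4. The leftmost is syllable 1 (rod).
Primary stress: syllable 1 → ˈrod.le.pa.som.

1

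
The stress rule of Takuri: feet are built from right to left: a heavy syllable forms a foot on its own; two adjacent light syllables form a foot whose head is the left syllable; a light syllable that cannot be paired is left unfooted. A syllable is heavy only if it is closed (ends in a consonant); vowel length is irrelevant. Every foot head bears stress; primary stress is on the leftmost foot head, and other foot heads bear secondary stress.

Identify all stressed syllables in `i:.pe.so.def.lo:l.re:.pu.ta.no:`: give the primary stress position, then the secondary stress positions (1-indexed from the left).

primary 2, secondary 4, 5, 6, 8

Weights: 1 i: L, 2 pe L, 3 so L, 4 def H, 5 lo:l H, 6 re: L, 7 pu L, 8 ta L, 9 no: L.
Parse right to left (heavy = foot alone; LL = one foot; stranded L unfooted): i: (ˈpe.so) (ˈdef) (ˈlo:l) (ˈre:.pu) (ˈta.no:).
Foot heads: 2, 4, 5, 6, 8.
Primary stress on the leftmost head = syllable 2.
Secondary stress on 4, 5, 6, 8: i:.ˈpe.so.ˌdef.ˌlo:l.ˌre:.pu.ˌta.no:.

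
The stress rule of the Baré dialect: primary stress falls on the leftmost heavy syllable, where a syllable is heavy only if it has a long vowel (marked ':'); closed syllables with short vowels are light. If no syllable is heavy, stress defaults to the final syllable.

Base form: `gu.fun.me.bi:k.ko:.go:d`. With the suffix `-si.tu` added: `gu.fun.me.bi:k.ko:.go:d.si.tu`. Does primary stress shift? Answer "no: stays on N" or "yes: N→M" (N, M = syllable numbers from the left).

Base `gu.fun.me.bi:k.ko:.go:d` (6 syllables):
  Weights: 1 gu L, 2 fun L, 3 me L, 4 bi:k H, 5 ko: H, 6 go:d H.
  Heavy syllables in the domain: 4, 5, 6. The leftmost is syllable 4 (bi:k).
  → primary stress on syllable 4.
Suffixed `gu.fun.me.bi:k.ko:.go:d.si.tu` (8 syllables):
  Weights: 1 gu L, 2 fun L, 3 me L, 4 bi:k H, 5 ko: H, 6 go:d H, 7 si L, 8 tu L.
  Heavy syllables in the domain: 4, 5, 6. The leftmost is syllable 4 (bi:k).
  → primary stress on syllable 4.

no: stays on 4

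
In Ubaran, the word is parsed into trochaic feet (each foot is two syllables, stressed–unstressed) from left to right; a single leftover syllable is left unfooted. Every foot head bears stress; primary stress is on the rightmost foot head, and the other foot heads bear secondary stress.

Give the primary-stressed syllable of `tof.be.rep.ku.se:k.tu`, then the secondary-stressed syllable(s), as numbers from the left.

Parse left to right into trochaic (ˈσσ) feet: (ˈtof.be) (ˈrep.ku) (ˈse:k.tu).
Foot heads (stressed positions): 1, 3, 5.
End Rule Rightmost: primary stress on the rightmost head = syllable 5.
Secondary stress on 1, 3: ˌtof.be.ˌrep.ku.ˈse:k.tu.

primary 5, secondary 1, 3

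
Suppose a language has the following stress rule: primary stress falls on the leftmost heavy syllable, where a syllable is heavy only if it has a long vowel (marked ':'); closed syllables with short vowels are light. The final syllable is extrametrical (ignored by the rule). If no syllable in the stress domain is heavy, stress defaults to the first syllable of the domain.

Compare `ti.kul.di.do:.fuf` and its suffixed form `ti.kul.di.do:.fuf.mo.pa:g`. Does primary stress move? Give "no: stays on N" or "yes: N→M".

Base `ti.kul.di.do:.fuf` (5 syllables):
  The final syllable (5, fuf) is extrametrical; the stress domain is syllables 1–4.
  Weights: 1 ti L, 2 kul L, 3 di L, 4 do: H.
  Heavy syllables in the domain: 4. The leftmost is syllable 4 (do:).
  → primary stress on syllable 4.
Suffixed `ti.kul.di.do:.fuf.mo.pa:g` (7 syllables):
  The final syllable (7, pa:g) is extrametrical; the stress domain is syllables 1–6.
  Weights: 1 ti L, 2 kul L, 3 di L, 4 do: H, 5 fuf L, 6 mo L.
  Heavy syllables in the domain: 4. The leftmost is syllable 4 (do:).
  → primary stress on syllable 4.

no: stays on 4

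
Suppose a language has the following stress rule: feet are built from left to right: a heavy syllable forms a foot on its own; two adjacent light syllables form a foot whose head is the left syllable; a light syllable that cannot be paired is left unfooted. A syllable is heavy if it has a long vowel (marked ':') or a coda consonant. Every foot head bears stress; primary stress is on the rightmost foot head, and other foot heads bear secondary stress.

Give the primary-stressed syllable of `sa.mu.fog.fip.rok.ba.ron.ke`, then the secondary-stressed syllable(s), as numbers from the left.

primary 7, secondary 1, 3, 4, 5

Weights: 1 sa L, 2 mu L, 3 fog H, 4 fip H, 5 rok H, 6 ba L, 7 ron H, 8 ke L.
Parse left to right (heavy = foot alone; LL = one foot; stranded L unfooted): (ˈsa.mu) (ˈfog) (ˈfip) (ˈrok) ba (ˈron) ke.
Foot heads: 1, 3, 4, 5, 7.
Primary stress on the rightmost head = syllable 7.
Secondary stress on 1, 3, 4, 5: ˌsa.mu.ˌfog.ˌfip.ˌrok.ba.ˈron.ke.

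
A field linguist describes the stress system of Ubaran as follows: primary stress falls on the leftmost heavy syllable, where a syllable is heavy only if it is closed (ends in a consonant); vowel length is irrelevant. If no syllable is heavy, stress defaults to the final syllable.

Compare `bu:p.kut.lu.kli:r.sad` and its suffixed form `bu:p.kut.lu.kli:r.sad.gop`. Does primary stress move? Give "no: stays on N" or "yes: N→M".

Base `bu:p.kut.lu.kli:r.sad` (5 syllables):
  Weights: 1 bu:p H, 2 kut H, 3 lu L, 4 kli:r H, 5 sad H.
  Heavy syllables in the domain: 1, 2, 4, 5. The leftmost is syllable 1 (bu:p).
  → primary stress on syllable 1.
Suffixed `bu:p.kut.lu.kli:r.sad.gop` (6 syllables):
  Weights: 1 bu:p H, 2 kut H, 3 lu L, 4 kli:r H, 5 sad H, 6 gop H.
  Heavy syllables in the domain: 1, 2, 4, 5, 6. The leftmost is syllable 1 (bu:p).
  → primary stress on syllable 1.

no: stays on 1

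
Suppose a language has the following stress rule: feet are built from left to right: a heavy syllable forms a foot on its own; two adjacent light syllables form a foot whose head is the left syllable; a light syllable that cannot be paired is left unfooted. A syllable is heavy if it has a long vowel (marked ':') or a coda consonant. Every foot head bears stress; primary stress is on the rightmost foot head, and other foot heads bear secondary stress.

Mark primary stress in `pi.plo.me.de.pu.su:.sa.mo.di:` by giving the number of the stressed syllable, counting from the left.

9

Weights: 1 pi L, 2 plo L, 3 me L, 4 de L, 5 pu L, 6 su: H, 7 sa L, 8 mo L, 9 di: H.
Parse left to right (heavy = foot alone; LL = one foot; stranded L unfooted): (ˈpi.plo) (ˈme.de) pu (ˈsu:) (ˈsa.mo) (ˈdi:).
Foot heads: 1, 3, 6, 7, 9.
Primary stress on the rightmost head = syllable 9.
Primary stress: syllable 9 → pi.plo.me.de.pu.su:.sa.mo.ˈdi:.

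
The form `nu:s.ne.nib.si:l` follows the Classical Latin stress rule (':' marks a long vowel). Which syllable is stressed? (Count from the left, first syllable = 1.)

3

Classical Latin: stress the penult if heavy (long vowel or closed), else the antepenult.
Weights: 2 ne L, 3 nib H, 4 si:l H.
The penult (syllable 3, nib) is heavy, so it takes stress.
Stress on syllable 3: nu:s.ne.ˈnib.si:l.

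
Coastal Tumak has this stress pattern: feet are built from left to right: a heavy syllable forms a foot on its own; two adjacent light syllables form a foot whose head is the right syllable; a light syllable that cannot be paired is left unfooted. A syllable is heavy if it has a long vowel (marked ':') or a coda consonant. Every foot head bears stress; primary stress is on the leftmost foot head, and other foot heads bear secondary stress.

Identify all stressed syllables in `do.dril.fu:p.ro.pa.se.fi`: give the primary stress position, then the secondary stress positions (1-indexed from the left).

primary 2, secondary 3, 5, 7

Weights: 1 do L, 2 dril H, 3 fu:p H, 4 ro L, 5 pa L, 6 se L, 7 fi L.
Parse left to right (heavy = foot alone; LL = one foot; stranded L unfooted): do (ˈdril) (ˈfu:p) (ro.ˈpa) (se.ˈfi).
Foot heads: 2, 3, 5, 7.
Primary stress on the leftmost head = syllable 2.
Secondary stress on 3, 5, 7: do.ˈdril.ˌfu:p.ro.ˌpa.se.ˌfi.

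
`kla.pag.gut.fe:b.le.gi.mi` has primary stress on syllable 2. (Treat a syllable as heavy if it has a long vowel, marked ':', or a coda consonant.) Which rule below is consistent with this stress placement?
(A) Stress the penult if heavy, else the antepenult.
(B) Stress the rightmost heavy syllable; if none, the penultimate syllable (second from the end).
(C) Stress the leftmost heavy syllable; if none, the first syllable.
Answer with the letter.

C

Rule A → syllable 5 (observed: 2).
Rule B → syllable 4 (observed: 2).
Rule C → syllable 2 ✓.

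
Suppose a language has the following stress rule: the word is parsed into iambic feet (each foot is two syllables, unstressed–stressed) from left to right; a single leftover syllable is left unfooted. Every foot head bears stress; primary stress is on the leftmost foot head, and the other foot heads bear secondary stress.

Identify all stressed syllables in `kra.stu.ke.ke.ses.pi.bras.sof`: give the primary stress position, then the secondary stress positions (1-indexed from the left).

primary 2, secondary 4, 6, 8

Parse left to right into iambic (σˈσ) feet: (kra.ˈstu) (ke.ˈke) (ses.ˈpi) (bras.ˈsof).
Foot heads (stressed positions): 2, 4, 6, 8.
End Rule Leftmost: primary stress on the leftmost head = syllable 2.
Secondary stress on 4, 6, 8: kra.ˈstu.ke.ˌke.ses.ˌpi.bras.ˌsof.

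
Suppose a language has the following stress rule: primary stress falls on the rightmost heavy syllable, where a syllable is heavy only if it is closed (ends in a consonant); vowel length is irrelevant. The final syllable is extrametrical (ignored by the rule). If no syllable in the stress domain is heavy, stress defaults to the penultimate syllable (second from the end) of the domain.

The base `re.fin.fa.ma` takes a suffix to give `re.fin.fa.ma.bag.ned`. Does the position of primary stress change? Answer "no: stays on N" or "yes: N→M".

yes: 2→5

Base `re.fin.fa.ma` (4 syllables):
  The final syllable (4, ma) is extrametrical; the stress domain is syllables 1–3.
  Weights: 1 re L, 2 fin H, 3 fa L.
  Heavy syllables in the domain: 2. The rightmost is syllable 2 (fin).
  → primary stress on syllable 2.
Suffixed `re.fin.fa.ma.bag.ned` (6 syllables):
  The final syllable (6, ned) is extrametrical; the stress domain is syllables 1–5.
  Weights: 1 re L, 2 fin H, 3 fa L, 4 ma L, 5 bag H.
  Heavy syllables in the domain: 2, 5. The rightmost is syllable 5 (bag).
  → primary stress on syllable 5.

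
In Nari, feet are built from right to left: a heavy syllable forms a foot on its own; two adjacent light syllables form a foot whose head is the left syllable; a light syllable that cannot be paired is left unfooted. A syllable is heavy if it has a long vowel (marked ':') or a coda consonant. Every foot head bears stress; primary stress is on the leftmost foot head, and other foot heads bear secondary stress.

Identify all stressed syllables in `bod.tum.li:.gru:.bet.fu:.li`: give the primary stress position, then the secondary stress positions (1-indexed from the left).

primary 1, secondary 2, 3, 4, 5, 6

Weights: 1 bod H, 2 tum H, 3 li: H, 4 gru: H, 5 bet H, 6 fu: H, 7 li L.
Parse right to left (heavy = foot alone; LL = one foot; stranded L unfooted): (ˈbod) (ˈtum) (ˈli:) (ˈgru:) (ˈbet) (ˈfu:) li.
Foot heads: 1, 2, 3, 4, 5, 6.
Primary stress on the leftmost head = syllable 1.
Secondary stress on 2, 3, 4, 5, 6: ˈbod.ˌtum.ˌli:.ˌgru:.ˌbet.ˌfu:.li.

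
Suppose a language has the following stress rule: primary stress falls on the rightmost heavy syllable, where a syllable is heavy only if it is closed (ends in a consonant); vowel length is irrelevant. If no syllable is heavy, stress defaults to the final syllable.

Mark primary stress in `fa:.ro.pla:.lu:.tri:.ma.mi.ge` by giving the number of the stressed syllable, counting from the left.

Weights: 1 fa: L, 2 ro L, 3 pla: L, 4 lu: L, 5 tri: L, 6 ma L, 7 mi L, 8 ge L.
No heavy syllable in the domain; default to the final syllable = syllable 8.
Primary stress: syllable 8 → fa:.ro.pla:.lu:.tri:.ma.mi.ˈge.

8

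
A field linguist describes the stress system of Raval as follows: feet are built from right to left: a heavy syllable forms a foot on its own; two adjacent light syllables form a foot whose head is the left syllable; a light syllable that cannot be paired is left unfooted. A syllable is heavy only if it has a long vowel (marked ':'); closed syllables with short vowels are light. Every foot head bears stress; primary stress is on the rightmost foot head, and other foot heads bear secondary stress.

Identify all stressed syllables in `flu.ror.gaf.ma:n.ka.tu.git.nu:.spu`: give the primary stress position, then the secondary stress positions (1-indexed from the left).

primary 8, secondary 2, 4, 6

Weights: 1 flu L, 2 ror L, 3 gaf L, 4 ma:n H, 5 ka L, 6 tu L, 7 git L, 8 nu: H, 9 spu L.
Parse right to left (heavy = foot alone; LL = one foot; stranded L unfooted): flu (ˈror.gaf) (ˈma:n) ka (ˈtu.git) (ˈnu:) spu.
Foot heads: 2, 4, 6, 8.
Primary stress on the rightmost head = syllable 8.
Secondary stress on 2, 4, 6: flu.ˌror.gaf.ˌma:n.ka.ˌtu.git.ˈnu:.spu.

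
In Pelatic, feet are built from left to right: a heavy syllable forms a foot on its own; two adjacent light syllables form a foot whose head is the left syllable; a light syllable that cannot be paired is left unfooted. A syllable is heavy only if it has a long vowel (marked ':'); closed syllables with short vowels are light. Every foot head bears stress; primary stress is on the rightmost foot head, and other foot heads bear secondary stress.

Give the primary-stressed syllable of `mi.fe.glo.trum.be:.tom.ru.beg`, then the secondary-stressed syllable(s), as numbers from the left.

Weights: 1 mi L, 2 fe L, 3 glo L, 4 trum L, 5 be: H, 6 tom L, 7 ru L, 8 beg L.
Parse left to right (heavy = foot alone; LL = one foot; stranded L unfooted): (ˈmi.fe) (ˈglo.trum) (ˈbe:) (ˈtom.ru) beg.
Foot heads: 1, 3, 5, 6.
Primary stress on the rightmost head = syllable 6.
Secondary stress on 1, 3, 5: ˌmi.fe.ˌglo.trum.ˌbe:.ˈtom.ru.beg.

primary 6, secondary 1, 3, 5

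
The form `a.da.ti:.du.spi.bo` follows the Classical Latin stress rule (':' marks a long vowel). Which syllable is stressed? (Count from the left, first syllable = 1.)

4

Classical Latin: stress the penult if heavy (long vowel or closed), else the antepenult.
Weights: 4 du L, 5 spi L, 6 bo L.
The penult (syllable 5, spi) is light, so stress falls on the antepenult (syllable 4, du).
Stress on syllable 4: a.da.ti:.ˈdu.spi.bo.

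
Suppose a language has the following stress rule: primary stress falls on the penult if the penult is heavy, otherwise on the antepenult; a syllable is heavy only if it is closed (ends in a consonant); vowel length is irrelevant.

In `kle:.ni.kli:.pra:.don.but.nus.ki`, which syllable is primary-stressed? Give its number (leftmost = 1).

7

Weights: 6 but H, 7 nus H, 8 ki L.
The penult (syllable 7, nus) is heavy, so it takes stress.
Primary stress: syllable 7 → kle:.ni.kli:.pra:.don.but.ˈnus.ki.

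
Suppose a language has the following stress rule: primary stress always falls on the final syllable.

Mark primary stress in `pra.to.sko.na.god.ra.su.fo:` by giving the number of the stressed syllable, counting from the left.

8

The word has 8 syllables; the final syllable is syllable 8 (fo:).
Primary stress: syllable 8 → pra.to.sko.na.god.ra.su.ˈfo:.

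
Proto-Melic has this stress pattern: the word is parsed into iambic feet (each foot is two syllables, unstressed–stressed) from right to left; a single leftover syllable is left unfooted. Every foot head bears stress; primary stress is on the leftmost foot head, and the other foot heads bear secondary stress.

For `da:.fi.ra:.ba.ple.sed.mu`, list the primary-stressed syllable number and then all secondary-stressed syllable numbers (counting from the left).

Parse right to left into iambic (σˈσ) feet: da: (fi.ˈra:) (ba.ˈple) (sed.ˈmu). Syllable 1 is left unfooted.
Foot heads (stressed positions): 3, 5, 7.
End Rule Leftmost: primary stress on the leftmost head = syllable 3.
Secondary stress on 5, 7: da:.fi.ˈra:.ba.ˌple.sed.ˌmu.

primary 3, secondary 5, 7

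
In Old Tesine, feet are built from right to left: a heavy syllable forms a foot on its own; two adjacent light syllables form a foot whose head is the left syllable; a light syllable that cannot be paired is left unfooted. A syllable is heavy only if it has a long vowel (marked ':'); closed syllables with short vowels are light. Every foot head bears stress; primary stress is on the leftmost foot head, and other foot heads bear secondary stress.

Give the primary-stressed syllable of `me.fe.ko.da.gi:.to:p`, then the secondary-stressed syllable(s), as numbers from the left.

Weights: 1 me L, 2 fe L, 3 ko L, 4 da L, 5 gi: H, 6 to:p H.
Parse right to left (heavy = foot alone; LL = one foot; stranded L unfooted): (ˈme.fe) (ˈko.da) (ˈgi:) (ˈto:p).
Foot heads: 1, 3, 5, 6.
Primary stress on the leftmost head = syllable 1.
Secondary stress on 3, 5, 6: ˈme.fe.ˌko.da.ˌgi:.ˌto:p.

primary 1, secondary 3, 5, 6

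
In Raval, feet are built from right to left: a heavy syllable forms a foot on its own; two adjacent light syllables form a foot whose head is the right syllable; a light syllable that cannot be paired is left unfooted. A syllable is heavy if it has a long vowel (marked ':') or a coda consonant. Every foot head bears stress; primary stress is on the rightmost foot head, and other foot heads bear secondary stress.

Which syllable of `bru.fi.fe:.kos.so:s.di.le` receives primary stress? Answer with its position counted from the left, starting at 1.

Weights: 1 bru L, 2 fi L, 3 fe: H, 4 kos H, 5 so:s H, 6 di L, 7 le L.
Parse right to left (heavy = foot alone; LL = one foot; stranded L unfooted): (bru.ˈfi) (ˈfe:) (ˈkos) (ˈso:s) (di.ˈle).
Foot heads: 2, 3, 4, 5, 7.
Primary stress on the rightmost head = syllable 7.
Primary stress: syllable 7 → bru.fi.fe:.kos.so:s.di.ˈle.

7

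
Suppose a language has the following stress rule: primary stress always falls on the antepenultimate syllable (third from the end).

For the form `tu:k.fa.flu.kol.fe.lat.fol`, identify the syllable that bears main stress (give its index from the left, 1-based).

5

The word has 7 syllables; the antepenultimate syllable (third from the end) is syllable 5 (fe).
Primary stress: syllable 5 → tu:k.fa.flu.kol.ˈfe.lat.fol.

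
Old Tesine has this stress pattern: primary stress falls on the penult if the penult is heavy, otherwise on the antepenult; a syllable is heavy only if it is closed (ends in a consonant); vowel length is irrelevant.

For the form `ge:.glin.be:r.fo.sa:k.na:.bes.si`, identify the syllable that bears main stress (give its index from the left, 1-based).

7

Weights: 6 na: L, 7 bes H, 8 si L.
The penult (syllable 7, bes) is heavy, so it takes stress.
Primary stress: syllable 7 → ge:.glin.be:r.fo.sa:k.na:.ˈbes.si.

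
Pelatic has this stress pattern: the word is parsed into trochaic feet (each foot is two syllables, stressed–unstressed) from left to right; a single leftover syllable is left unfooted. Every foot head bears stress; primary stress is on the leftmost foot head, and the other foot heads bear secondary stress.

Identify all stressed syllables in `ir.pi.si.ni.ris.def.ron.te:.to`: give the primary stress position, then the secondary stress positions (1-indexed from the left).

primary 1, secondary 3, 5, 7

Parse left to right into trochaic (ˈσσ) feet: (ˈir.pi) (ˈsi.ni) (ˈris.def) (ˈron.te:) to. Syllable 9 is left unfooted.
Foot heads (stressed positions): 1, 3, 5, 7.
End Rule Leftmost: primary stress on the leftmost head = syllable 1.
Secondary stress on 3, 5, 7: ˈir.pi.ˌsi.ni.ˌris.def.ˌron.te:.to.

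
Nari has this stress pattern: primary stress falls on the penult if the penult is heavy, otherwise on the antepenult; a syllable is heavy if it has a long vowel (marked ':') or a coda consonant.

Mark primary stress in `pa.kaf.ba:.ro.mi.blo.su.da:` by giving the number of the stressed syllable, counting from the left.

6

Weights: 6 blo L, 7 su L, 8 da: H.
The penult (syllable 7, su) is light, so stress falls on the antepenult (syllable 6, blo).
Primary stress: syllable 6 → pa.kaf.ba:.ro.mi.ˈblo.su.da:.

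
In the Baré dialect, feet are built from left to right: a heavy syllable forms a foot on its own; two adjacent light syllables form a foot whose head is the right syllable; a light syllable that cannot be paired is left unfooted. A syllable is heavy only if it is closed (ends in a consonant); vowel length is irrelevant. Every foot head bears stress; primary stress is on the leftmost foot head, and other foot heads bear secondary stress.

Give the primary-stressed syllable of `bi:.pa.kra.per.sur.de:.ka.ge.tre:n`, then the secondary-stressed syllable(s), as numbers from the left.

Weights: 1 bi: L, 2 pa L, 3 kra L, 4 per H, 5 sur H, 6 de: L, 7 ka L, 8 ge L, 9 tre:n H.
Parse left to right (heavy = foot alone; LL = one foot; stranded L unfooted): (bi:.ˈpa) kra (ˈper) (ˈsur) (de:.ˈka) ge (ˈtre:n).
Foot heads: 2, 4, 5, 7, 9.
Primary stress on the leftmost head = syllable 2.
Secondary stress on 4, 5, 7, 9: bi:.ˈpa.kra.ˌper.ˌsur.de:.ˌka.ge.ˌtre:n.

primary 2, secondary 4, 5, 7, 9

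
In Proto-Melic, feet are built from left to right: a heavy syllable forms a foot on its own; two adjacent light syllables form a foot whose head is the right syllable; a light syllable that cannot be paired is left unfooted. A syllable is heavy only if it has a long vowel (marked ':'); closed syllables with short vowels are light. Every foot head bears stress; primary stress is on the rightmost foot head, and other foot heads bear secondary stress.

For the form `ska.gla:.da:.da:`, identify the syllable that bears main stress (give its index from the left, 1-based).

Weights: 1 ska L, 2 gla: H, 3 da: H, 4 da: H.
Parse left to right (heavy = foot alone; LL = one foot; stranded L unfooted): ska (ˈgla:) (ˈda:) (ˈda:).
Foot heads: 2, 3, 4.
Primary stress on the rightmost head = syllable 4.
Primary stress: syllable 4 → ska.gla:.da:.ˈda:.

4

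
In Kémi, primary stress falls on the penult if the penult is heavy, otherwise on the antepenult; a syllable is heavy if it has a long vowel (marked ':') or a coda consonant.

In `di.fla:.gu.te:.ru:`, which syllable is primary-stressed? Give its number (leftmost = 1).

Weights: 3 gu L, 4 te: H, 5 ru: H.
The penult (syllable 4, te:) is heavy, so it takes stress.
Primary stress: syllable 4 → di.fla:.gu.ˈte:.ru:.

4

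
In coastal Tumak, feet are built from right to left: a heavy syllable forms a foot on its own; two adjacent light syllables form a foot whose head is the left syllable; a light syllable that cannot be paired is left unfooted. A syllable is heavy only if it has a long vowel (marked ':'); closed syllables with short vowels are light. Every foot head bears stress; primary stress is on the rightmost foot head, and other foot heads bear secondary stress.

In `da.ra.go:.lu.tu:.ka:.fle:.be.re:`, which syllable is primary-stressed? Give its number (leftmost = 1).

9

Weights: 1 da L, 2 ra L, 3 go: H, 4 lu L, 5 tu: H, 6 ka: H, 7 fle: H, 8 be L, 9 re: H.
Parse right to left (heavy = foot alone; LL = one foot; stranded L unfooted): (ˈda.ra) (ˈgo:) lu (ˈtu:) (ˈka:) (ˈfle:) be (ˈre:).
Foot heads: 1, 3, 5, 6, 7, 9.
Primary stress on the rightmost head = syllable 9.
Primary stress: syllable 9 → da.ra.go:.lu.tu:.ka:.fle:.be.ˈre:.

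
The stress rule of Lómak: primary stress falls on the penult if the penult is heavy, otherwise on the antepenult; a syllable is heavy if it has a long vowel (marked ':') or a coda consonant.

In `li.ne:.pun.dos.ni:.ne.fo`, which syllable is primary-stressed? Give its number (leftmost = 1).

Weights: 5 ni: H, 6 ne L, 7 fo L.
The penult (syllable 6, ne) is light, so stress falls on the antepenult (syllable 5, ni:).
Primary stress: syllable 5 → li.ne:.pun.dos.ˈni:.ne.fo.

5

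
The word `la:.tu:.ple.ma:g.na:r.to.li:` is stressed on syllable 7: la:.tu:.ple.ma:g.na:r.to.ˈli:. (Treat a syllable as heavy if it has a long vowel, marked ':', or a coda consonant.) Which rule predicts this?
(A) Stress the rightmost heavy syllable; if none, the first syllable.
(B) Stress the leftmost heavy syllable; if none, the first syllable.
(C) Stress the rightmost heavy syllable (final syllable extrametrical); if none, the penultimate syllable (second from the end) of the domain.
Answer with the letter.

A

Rule A → syllable 7 ✓.
Rule B → syllable 1 (observed: 7).
Rule C → syllable 5 (observed: 7).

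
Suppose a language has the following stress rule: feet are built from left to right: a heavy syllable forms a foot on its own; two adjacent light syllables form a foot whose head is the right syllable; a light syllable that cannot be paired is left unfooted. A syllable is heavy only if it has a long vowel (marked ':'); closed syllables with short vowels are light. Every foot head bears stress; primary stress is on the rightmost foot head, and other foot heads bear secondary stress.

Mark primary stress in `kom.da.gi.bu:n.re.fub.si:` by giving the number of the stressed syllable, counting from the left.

7

Weights: 1 kom L, 2 da L, 3 gi L, 4 bu:n H, 5 re L, 6 fub L, 7 si: H.
Parse left to right (heavy = foot alone; LL = one foot; stranded L unfooted): (kom.ˈda) gi (ˈbu:n) (re.ˈfub) (ˈsi:).
Foot heads: 2, 4, 6, 7.
Primary stress on the rightmost head = syllable 7.
Primary stress: syllable 7 → kom.da.gi.bu:n.re.fub.ˈsi:.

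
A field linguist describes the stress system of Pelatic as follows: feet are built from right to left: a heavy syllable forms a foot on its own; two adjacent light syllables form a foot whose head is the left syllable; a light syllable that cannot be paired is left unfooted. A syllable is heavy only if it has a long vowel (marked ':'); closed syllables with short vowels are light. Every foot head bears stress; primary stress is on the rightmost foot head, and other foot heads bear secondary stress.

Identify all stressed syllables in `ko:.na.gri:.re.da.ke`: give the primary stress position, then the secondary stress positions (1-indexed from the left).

Weights: 1 ko: H, 2 na L, 3 gri: H, 4 re L, 5 da L, 6 ke L.
Parse right to left (heavy = foot alone; LL = one foot; stranded L unfooted): (ˈko:) na (ˈgri:) re (ˈda.ke).
Foot heads: 1, 3, 5.
Primary stress on the rightmost head = syllable 5.
Secondary stress on 1, 3: ˌko:.na.ˌgri:.re.ˈda.ke.

primary 5, secondary 1, 3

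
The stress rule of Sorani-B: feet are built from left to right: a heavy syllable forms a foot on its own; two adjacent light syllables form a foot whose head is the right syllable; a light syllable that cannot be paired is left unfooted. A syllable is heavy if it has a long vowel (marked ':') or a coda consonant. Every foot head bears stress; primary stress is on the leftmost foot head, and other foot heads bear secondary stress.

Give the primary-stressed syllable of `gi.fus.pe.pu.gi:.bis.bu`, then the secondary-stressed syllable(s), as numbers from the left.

primary 2, secondary 4, 5, 6

Weights: 1 gi L, 2 fus H, 3 pe L, 4 pu L, 5 gi: H, 6 bis H, 7 bu L.
Parse left to right (heavy = foot alone; LL = one foot; stranded L unfooted): gi (ˈfus) (pe.ˈpu) (ˈgi:) (ˈbis) bu.
Foot heads: 2, 4, 5, 6.
Primary stress on the leftmost head = syllable 2.
Secondary stress on 4, 5, 6: gi.ˈfus.pe.ˌpu.ˌgi:.ˌbis.bu.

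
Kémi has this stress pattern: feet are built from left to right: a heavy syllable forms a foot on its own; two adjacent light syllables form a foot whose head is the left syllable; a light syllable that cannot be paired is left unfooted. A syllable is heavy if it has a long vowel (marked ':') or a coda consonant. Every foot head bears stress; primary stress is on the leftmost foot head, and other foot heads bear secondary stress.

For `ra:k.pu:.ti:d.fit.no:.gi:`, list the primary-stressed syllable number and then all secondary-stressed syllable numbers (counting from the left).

Weights: 1 ra:k H, 2 pu: H, 3 ti:d H, 4 fit H, 5 no: H, 6 gi: H.
Parse left to right (heavy = foot alone; LL = one foot; stranded L unfooted): (ˈra:k) (ˈpu:) (ˈti:d) (ˈfit) (ˈno:) (ˈgi:).
Foot heads: 1, 2, 3, 4, 5, 6.
Primary stress on the leftmost head = syllable 1.
Secondary stress on 2, 3, 4, 5, 6: ˈra:k.ˌpu:.ˌti:d.ˌfit.ˌno:.ˌgi:.

primary 1, secondary 2, 3, 4, 5, 6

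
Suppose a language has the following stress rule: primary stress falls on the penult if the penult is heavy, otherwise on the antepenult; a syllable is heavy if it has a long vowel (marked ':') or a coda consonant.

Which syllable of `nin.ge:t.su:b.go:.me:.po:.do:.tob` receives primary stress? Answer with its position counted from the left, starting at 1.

Weights: 6 po: H, 7 do: H, 8 tob H.
The penult (syllable 7, do:) is heavy, so it takes stress.
Primary stress: syllable 7 → nin.ge:t.su:b.go:.me:.po:.ˈdo:.tob.

7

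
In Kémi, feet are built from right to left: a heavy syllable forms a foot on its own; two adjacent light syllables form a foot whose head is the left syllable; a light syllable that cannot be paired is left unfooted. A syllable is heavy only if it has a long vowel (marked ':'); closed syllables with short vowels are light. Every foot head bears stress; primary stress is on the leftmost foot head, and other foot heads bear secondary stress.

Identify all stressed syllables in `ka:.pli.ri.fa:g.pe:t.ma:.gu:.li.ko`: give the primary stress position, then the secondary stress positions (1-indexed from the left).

Weights: 1 ka: H, 2 pli L, 3 ri L, 4 fa:g H, 5 pe:t H, 6 ma: H, 7 gu: H, 8 li L, 9 ko L.
Parse right to left (heavy = foot alone; LL = one foot; stranded L unfooted): (ˈka:) (ˈpli.ri) (ˈfa:g) (ˈpe:t) (ˈma:) (ˈgu:) (ˈli.ko).
Foot heads: 1, 2, 4, 5, 6, 7, 8.
Primary stress on the leftmost head = syllable 1.
Secondary stress on 2, 4, 5, 6, 7, 8: ˈka:.ˌpli.ri.ˌfa:g.ˌpe:t.ˌma:.ˌgu:.ˌli.ko.

primary 1, secondary 2, 4, 5, 6, 7, 8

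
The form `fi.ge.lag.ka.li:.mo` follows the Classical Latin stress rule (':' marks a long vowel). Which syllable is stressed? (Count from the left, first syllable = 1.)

5

Classical Latin: stress the penult if heavy (long vowel or closed), else the antepenult.
Weights: 4 ka L, 5 li: H, 6 mo L.
The penult (syllable 5, li:) is heavy, so it takes stress.
Stress on syllable 5: fi.ge.lag.ka.ˈli:.mo.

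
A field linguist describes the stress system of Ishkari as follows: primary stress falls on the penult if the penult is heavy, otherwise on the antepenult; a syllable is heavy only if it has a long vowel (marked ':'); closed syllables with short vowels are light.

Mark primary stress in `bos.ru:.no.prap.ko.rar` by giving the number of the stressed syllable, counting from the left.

4

Weights: 4 prap L, 5 ko L, 6 rar L.
The penult (syllable 5, ko) is light, so stress falls on the antepenult (syllable 4, prap).
Primary stress: syllable 4 → bos.ru:.no.ˈprap.ko.rar.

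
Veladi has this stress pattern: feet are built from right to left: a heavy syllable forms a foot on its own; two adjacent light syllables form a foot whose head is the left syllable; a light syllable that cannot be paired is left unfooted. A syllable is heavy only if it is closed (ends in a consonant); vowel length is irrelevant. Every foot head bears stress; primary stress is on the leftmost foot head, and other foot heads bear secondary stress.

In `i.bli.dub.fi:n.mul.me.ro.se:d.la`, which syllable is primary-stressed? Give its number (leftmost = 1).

Weights: 1 i L, 2 bli L, 3 dub H, 4 fi:n H, 5 mul H, 6 me L, 7 ro L, 8 se:d H, 9 la L.
Parse right to left (heavy = foot alone; LL = one foot; stranded L unfooted): (ˈi.bli) (ˈdub) (ˈfi:n) (ˈmul) (ˈme.ro) (ˈse:d) la.
Foot heads: 1, 3, 4, 5, 6, 8.
Primary stress on the leftmost head = syllable 1.
Primary stress: syllable 1 → ˈi.bli.dub.fi:n.mul.me.ro.se:d.la.

1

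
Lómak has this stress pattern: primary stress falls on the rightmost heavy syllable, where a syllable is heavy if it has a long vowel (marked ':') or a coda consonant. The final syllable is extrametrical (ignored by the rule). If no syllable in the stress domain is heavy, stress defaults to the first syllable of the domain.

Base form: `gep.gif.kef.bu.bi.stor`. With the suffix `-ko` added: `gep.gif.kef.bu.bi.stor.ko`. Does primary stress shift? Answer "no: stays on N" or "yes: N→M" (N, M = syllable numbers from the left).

Base `gep.gif.kef.bu.bi.stor` (6 syllables):
  The final syllable (6, stor) is extrametrical; the stress domain is syllables 1–5.
  Weights: 1 gep H, 2 gif H, 3 kef H, 4 bu L, 5 bi L.
  Heavy syllables in the domain: 1, 2, 3. The rightmost is syllable 3 (kef).
  → primary stress on syllable 3.
Suffixed `gep.gif.kef.bu.bi.stor.ko` (7 syllables):
  The final syllable (7, ko) is extrametrical; the stress domain is syllables 1–6.
  Weights: 1 gep H, 2 gif H, 3 kef H, 4 bu L, 5 bi L, 6 stor H.
  Heavy syllables in the domain: 1, 2, 3, 6. The rightmost is syllable 6 (stor).
  → primary stress on syllable 6.

yes: 3→6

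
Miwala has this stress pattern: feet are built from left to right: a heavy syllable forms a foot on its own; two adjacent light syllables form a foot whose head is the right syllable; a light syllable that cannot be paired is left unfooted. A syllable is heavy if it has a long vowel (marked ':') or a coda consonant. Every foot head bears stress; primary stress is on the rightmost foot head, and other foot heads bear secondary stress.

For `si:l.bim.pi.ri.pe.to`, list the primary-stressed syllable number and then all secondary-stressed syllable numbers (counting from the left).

primary 6, secondary 1, 2, 4

Weights: 1 si:l H, 2 bim H, 3 pi L, 4 ri L, 5 pe L, 6 to L.
Parse left to right (heavy = foot alone; LL = one foot; stranded L unfooted): (ˈsi:l) (ˈbim) (pi.ˈri) (pe.ˈto).
Foot heads: 1, 2, 4, 6.
Primary stress on the rightmost head = syllable 6.
Secondary stress on 1, 2, 4: ˌsi:l.ˌbim.pi.ˌri.pe.ˈto.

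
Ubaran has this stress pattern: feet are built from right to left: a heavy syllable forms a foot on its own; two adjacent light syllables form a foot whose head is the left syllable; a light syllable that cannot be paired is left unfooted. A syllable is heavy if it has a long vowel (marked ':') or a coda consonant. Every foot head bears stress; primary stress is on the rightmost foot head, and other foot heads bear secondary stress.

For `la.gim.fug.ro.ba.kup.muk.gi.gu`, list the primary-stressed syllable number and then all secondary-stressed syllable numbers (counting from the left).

Weights: 1 la L, 2 gim H, 3 fug H, 4 ro L, 5 ba L, 6 kup H, 7 muk H, 8 gi L, 9 gu L.
Parse right to left (heavy = foot alone; LL = one foot; stranded L unfooted): la (ˈgim) (ˈfug) (ˈro.ba) (ˈkup) (ˈmuk) (ˈgi.gu).
Foot heads: 2, 3, 4, 6, 7, 8.
Primary stress on the rightmost head = syllable 8.
Secondary stress on 2, 3, 4, 6, 7: la.ˌgim.ˌfug.ˌro.ba.ˌkup.ˌmuk.ˈgi.gu.

primary 8, secondary 2, 3, 4, 6, 7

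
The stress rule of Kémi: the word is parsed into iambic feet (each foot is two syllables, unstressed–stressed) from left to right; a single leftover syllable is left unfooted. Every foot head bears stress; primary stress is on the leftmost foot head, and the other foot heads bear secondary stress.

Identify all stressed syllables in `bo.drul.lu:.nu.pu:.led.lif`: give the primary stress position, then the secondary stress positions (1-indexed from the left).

Parse left to right into iambic (σˈσ) feet: (bo.ˈdrul) (lu:.ˈnu) (pu:.ˈled) lif. Syllable 7 is left unfooted.
Foot heads (stressed positions): 2, 4, 6.
End Rule Leftmost: primary stress on the leftmost head = syllable 2.
Secondary stress on 4, 6: bo.ˈdrul.lu:.ˌnu.pu:.ˌled.lif.

primary 2, secondary 4, 6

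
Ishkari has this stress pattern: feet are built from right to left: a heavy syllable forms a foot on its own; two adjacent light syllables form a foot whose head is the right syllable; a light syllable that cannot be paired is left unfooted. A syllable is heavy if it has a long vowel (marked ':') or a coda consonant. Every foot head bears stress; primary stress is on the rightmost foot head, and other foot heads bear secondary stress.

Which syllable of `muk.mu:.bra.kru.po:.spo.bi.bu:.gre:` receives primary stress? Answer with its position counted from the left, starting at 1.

9

Weights: 1 muk H, 2 mu: H, 3 bra L, 4 kru L, 5 po: H, 6 spo L, 7 bi L, 8 bu: H, 9 gre: H.
Parse right to left (heavy = foot alone; LL = one foot; stranded L unfooted): (ˈmuk) (ˈmu:) (bra.ˈkru) (ˈpo:) (spo.ˈbi) (ˈbu:) (ˈgre:).
Foot heads: 1, 2, 4, 5, 7, 8, 9.
Primary stress on the rightmost head = syllable 9.
Primary stress: syllable 9 → muk.mu:.bra.kru.po:.spo.bi.bu:.ˈgre:.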